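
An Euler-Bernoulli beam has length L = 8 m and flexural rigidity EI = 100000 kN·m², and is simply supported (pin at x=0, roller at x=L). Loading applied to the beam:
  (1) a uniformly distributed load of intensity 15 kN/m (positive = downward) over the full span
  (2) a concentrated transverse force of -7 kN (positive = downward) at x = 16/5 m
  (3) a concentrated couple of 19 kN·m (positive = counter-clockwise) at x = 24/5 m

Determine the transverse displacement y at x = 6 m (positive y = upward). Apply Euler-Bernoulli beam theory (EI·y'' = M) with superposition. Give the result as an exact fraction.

Load 1 — uniform load w=15 kN/m over full span:
  y_1 = -wx(L³-2Lx²+x³)/(24EI) = -15·6·(8³-2·8·6²+6³)/(24·100000) = -57/10000 m
Load 2 — point force P=-7 kN at a=16/5 m (b=L-a=24/5):
  y_2 = -Pa(L-x)(2Lx-a²-x²)/(6LEI)  [x>a] = -(-7)·(16/5)·(8-6)·(2·8·6-(16/5)²-6²)/(6·8·100000) = 2177/4687500 m
Load 3 — applied couple M₀=19 kN·m at a=24/5 m (b=L-a=16/5):
  y_3 = (M₀x³/(6L)-M₀(x-a)²/2+C₁x)/EI  [x>a] with C₁=M₀(3b²-L²)/(6L)=-988/75 = (19·6³/(6·8)-19·(6-(24/5))²/2+(-988/75)·6)/100000 = -361/5000000 m
Superposition: y = Σ y_i = -398083/75000000 m ≈ -0.005308 m

y(6) = -398083/75000000 m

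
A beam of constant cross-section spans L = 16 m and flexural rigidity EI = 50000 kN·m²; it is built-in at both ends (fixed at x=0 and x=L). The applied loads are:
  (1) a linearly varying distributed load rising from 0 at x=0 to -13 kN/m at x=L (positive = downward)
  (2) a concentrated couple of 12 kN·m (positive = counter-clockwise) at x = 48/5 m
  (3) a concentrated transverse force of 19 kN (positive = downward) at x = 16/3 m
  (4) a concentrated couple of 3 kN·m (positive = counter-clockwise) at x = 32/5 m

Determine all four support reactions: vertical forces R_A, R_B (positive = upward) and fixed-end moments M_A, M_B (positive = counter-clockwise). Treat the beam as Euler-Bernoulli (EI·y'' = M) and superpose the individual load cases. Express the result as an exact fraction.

Load 1 — triangular load w₀=-13 kN/m (0→w₀ over full span):
  R_A = 3w₀L/20 = 3·(-13)·16/20 = -156/5 kN
  M_A = w₀L²/30 = (-13)·16²/30 = -1664/15 kN·m
  R_B = 7w₀L/20 = 7·(-13)·16/20 = -364/5 kN
  M_B = -w₀L²/20 = -(-13)·16²/20 = 832/5 kN·m
Load 2 — applied couple M₀=12 kN·m at a=48/5 m (b=L-a=32/5):
  R_A = 6M₀ab/L³ = 6·12·(48/5)·(32/5)/16³ = 27/25 kN
  M_A = M₀b(2a-b)/L² = 12·(32/5)·(2·(48/5)-(32/5))/16² = 96/25 kN·m
  R_B = -6M₀ab/L³ = -6·12·(48/5)·(32/5)/16³ = -27/25 kN
  M_B = M₀a(2b-a)/L² = 12·(48/5)·(2·(32/5)-(48/5))/16² = 36/25 kN·m
Load 3 — point force P=19 kN at a=16/3 m (b=L-a=32/3):
  R_A = Pb²(3a+b)/L³ = 19·(32/3)²·(3·(16/3)+(32/3))/16³ = 380/27 kN
  M_A = Pab²/L² = 19·(16/3)·(32/3)²/16² = 1216/27 kN·m
  R_B = Pa²(a+3b)/L³ = 19·(16/3)²·((16/3)+3·(32/3))/16³ = 133/27 kN
  M_B = -Pa²b/L² = -19·(16/3)²·(32/3)/16² = -608/27 kN·m
Load 4 — applied couple M₀=3 kN·m at a=32/5 m (b=L-a=48/5):
  R_A = 6M₀ab/L³ = 6·3·(32/5)·(48/5)/16³ = 27/100 kN
  M_A = M₀b(2a-b)/L² = 3·(48/5)·(2·(32/5)-(48/5))/16² = 9/25 kN·m
  R_B = -6M₀ab/L³ = -6·3·(32/5)·(48/5)/16³ = -27/100 kN
  M_B = M₀a(2b-a)/L² = 3·(32/5)·(2·(48/5)-(32/5))/16² = 24/25 kN·m
Superposition: R_A = -8519/540 kN, M_A = -8329/135 kN·m, R_B = -37381/540 kN, M_B = 19748/135 kN·m

R_A = -8519/540 kN, M_A = -8329/135 kN·m, R_B = -37381/540 kN, M_B = 19748/135 kN·m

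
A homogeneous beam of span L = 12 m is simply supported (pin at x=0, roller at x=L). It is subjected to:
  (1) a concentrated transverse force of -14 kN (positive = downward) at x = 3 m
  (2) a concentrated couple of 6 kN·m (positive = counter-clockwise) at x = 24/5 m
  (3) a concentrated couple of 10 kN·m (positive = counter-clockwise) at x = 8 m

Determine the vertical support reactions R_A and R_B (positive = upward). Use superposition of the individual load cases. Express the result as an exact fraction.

Load 1 — point force P=-14 kN at a=3 m (b=L-a=9):
  R_A = Pb/L = (-14)·9/12 = -21/2 kN
  R_B = Pa/L = (-14)·3/12 = -7/2 kN
Load 2 — applied couple M₀=6 kN·m at a=24/5 m (b=L-a=36/5):
  R_A = M₀/L = 6/12 = 1/2 kN
  R_B = -M₀/L = -6/12 = -1/2 kN
Load 3 — applied couple M₀=10 kN·m at a=8 m (b=L-a=4):
  R_A = M₀/L = 10/12 = 5/6 kN
  R_B = -M₀/L = -10/12 = -5/6 kN
Superposition: R_A = -55/6 kN, R_B = -29/6 kN

R_A = -55/6 kN, R_B = -29/6 kN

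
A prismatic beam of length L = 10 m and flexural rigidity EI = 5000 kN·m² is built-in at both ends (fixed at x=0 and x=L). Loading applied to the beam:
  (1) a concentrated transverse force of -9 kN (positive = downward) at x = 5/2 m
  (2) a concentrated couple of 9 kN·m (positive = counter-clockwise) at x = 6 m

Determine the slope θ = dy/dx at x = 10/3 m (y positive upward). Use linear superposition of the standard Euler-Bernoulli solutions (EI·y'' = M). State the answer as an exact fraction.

Load 1 — point force P=-9 kN at a=5/2 m (b=L-a=15/2):
  θ_1 = Pa²(L-x)(2bL-(3b+a)(L-x))/(2L³EI)  [x>a] = (-9)·(5/2)²·(10-(10/3))·(2·(15/2)·10-(3·(15/2)+(5/2))·(10-(10/3)))/(2·10³·5000) = 1/1600 rad
Load 2 — applied couple M₀=9 kN·m at a=6 m (b=L-a=4):
  θ_2 = (R_Ax²/2 - M_Ax)/EI  [x≤a] with R_A=162/125, M_A=72/25 = ((162/125)·(10/3)²/2 - (72/25)·(10/3))/5000 = -3/6250 rad
Superposition: θ = Σ θ_i = 29/200000 rad ≈ 0.000145 rad

θ(10/3) = 29/200000 rad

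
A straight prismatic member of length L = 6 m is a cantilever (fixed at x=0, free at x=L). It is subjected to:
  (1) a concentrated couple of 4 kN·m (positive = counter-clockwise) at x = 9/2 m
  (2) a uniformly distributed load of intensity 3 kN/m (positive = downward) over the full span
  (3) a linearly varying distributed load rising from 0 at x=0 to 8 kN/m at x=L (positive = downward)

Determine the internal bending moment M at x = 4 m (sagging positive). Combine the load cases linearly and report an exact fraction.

M(4) = -146/9 kN·m

Load 1 — applied couple M₀=4 kN·m at a=9/2 m (b=L-a=3/2):
  M_1 = M₀  [x≤a] = 4 = 4 kN·m
Load 2 — uniform load w=3 kN/m over full span:
  M_2 = -w(L-x)²/2 = -3·(6-4)²/2 = -6 kN·m
Load 3 — triangular load w₀=8 kN/m (0→w₀ over full span):
  M_3 = w₀Lx/2 - w₀L²/3 - w₀x³/(6L) = 8·6·4/2 - 8·6²/3 - 8·4³/(6·6) = -128/9 kN·m
Superposition: M = Σ M_i = -146/9 kN·m ≈ -16.222222 kN·m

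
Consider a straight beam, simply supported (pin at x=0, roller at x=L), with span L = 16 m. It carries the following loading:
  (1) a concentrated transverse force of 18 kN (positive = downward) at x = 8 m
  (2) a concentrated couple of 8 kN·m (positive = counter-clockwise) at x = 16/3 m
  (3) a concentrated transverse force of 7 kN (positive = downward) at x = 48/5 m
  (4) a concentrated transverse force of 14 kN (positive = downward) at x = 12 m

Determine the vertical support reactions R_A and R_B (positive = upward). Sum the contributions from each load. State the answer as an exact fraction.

R_A = 79/5 kN, R_B = 116/5 kN

Load 1 — point force P=18 kN at a=8 m (b=L-a=8):
  R_A = Pb/L = 18·8/16 = 9 kN
  R_B = Pa/L = 18·8/16 = 9 kN
Load 2 — applied couple M₀=8 kN·m at a=16/3 m (b=L-a=32/3):
  R_A = M₀/L = 8/16 = 1/2 kN
  R_B = -M₀/L = -8/16 = -1/2 kN
Load 3 — point force P=7 kN at a=48/5 m (b=L-a=32/5):
  R_A = Pb/L = 7·(32/5)/16 = 14/5 kN
  R_B = Pa/L = 7·(48/5)/16 = 21/5 kN
Load 4 — point force P=14 kN at a=12 m (b=L-a=4):
  R_A = Pb/L = 14·4/16 = 7/2 kN
  R_B = Pa/L = 14·12/16 = 21/2 kN
Superposition: R_A = 79/5 kN, R_B = 116/5 kN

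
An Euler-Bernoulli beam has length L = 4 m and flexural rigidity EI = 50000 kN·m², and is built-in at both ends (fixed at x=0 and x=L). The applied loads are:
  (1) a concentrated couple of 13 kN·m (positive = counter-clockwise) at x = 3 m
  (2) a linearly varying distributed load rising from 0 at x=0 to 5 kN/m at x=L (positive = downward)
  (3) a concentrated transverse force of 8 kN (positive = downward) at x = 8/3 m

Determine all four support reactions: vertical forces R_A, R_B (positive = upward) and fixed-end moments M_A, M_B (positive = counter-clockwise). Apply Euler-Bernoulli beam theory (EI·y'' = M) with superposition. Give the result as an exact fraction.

Load 1 — applied couple M₀=13 kN·m at a=3 m (b=L-a=1):
  R_A = 6M₀ab/L³ = 6·13·3·1/4³ = 117/32 kN
  M_A = M₀b(2a-b)/L² = 13·1·(2·3-1)/4² = 65/16 kN·m
  R_B = -6M₀ab/L³ = -6·13·3·1/4³ = -117/32 kN
  M_B = M₀a(2b-a)/L² = 13·3·(2·1-3)/4² = -39/16 kN·m
Load 2 — triangular load w₀=5 kN/m (0→w₀ over full span):
  R_A = 3w₀L/20 = 3·5·4/20 = 3 kN
  M_A = w₀L²/30 = 5·4²/30 = 8/3 kN·m
  R_B = 7w₀L/20 = 7·5·4/20 = 7 kN
  M_B = -w₀L²/20 = -5·4²/20 = -4 kN·m
Load 3 — point force P=8 kN at a=8/3 m (b=L-a=4/3):
  R_A = Pb²(3a+b)/L³ = 8·(4/3)²·(3·(8/3)+(4/3))/4³ = 56/27 kN
  M_A = Pab²/L² = 8·(8/3)·(4/3)²/4² = 64/27 kN·m
  R_B = Pa²(a+3b)/L³ = 8·(8/3)²·((8/3)+3·(4/3))/4³ = 160/27 kN
  M_B = -Pa²b/L² = -8·(8/3)²·(4/3)/4² = -128/27 kN·m
Superposition: R_A = 7543/864 kN, M_A = 3931/432 kN·m, R_B = 8009/864 kN, M_B = -4829/432 kN·m

R_A = 7543/864 kN, M_A = 3931/432 kN·m, R_B = 8009/864 kN, M_B = -4829/432 kN·m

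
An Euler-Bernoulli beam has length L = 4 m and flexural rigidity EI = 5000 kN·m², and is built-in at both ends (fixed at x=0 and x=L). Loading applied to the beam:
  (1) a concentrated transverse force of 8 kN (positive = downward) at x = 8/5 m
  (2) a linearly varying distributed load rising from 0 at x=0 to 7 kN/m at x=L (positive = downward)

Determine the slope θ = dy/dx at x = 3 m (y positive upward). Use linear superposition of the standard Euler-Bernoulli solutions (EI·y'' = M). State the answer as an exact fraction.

θ(3) = 13831/20000000 rad

Load 1 — point force P=8 kN at a=8/5 m (b=L-a=12/5):
  θ_1 = Pa²(L-x)(2bL-(3b+a)(L-x))/(2L³EI)  [x>a] = 8·(8/5)²·(4-3)·(2·(12/5)·4-(3·(12/5)+(8/5))·(4-3))/(2·4³·5000) = 26/78125 rad
Load 2 — triangular load w₀=7 kN/m (0→w₀ over full span):
  θ_2 = -w₀(2x(L-x)(L-2x)(x+2L)+x²(L-x)²)/(120LEI) = -7·(2·3·(4-3)·(4-2·3)·(3+2·4)+3²·(4-3)²)/(120·4·5000) = 287/800000 rad
Superposition: θ = Σ θ_i = 13831/20000000 rad ≈ 0.000692 rad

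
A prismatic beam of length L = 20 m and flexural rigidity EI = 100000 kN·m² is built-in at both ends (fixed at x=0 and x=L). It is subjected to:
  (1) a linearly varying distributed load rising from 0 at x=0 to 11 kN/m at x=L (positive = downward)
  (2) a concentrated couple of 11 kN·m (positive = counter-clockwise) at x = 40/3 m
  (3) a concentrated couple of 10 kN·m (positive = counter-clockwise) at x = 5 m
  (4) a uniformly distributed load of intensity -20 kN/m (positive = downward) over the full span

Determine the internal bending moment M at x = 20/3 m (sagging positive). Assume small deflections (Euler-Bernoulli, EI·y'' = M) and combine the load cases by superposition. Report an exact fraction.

Load 1 — triangular load w₀=11 kN/m (0→w₀ over full span):
  M_1 = 3w₀Lx/20 - w₀L²/30 - w₀x³/(6L) = 3·11·20·(20/3)/20 - 11·20²/30 - 11·(20/3)³/(6·20) = 3740/81 kN·m
Load 2 — applied couple M₀=11 kN·m at a=40/3 m (b=L-a=20/3):
  M_2 = R_Ax - M_A  [x≤a] with R_A=11/15, M_A=11/3 = (11/15)·(20/3) - (11/3) = 11/9 kN·m
Load 3 — applied couple M₀=10 kN·m at a=5 m (b=L-a=15):
  M_3 = R_Ax - M_A - M₀  [x>a] with R_A=9/16, M_A=-15/8 = (9/16)·(20/3) - (-15/8) - 10 = -35/8 kN·m
Load 4 — uniform load w=-20 kN/m over full span:
  M_4 = wLx/2 - wL²/12 - wx²/2 = (-20)·20·(20/3)/2 - (-20)·20²/12 - (-20)·(20/3)²/2 = -2000/9 kN·m
Superposition: M = Σ M_i = -116123/648 kN·m ≈ -179.202160 kN·m

M(20/3) = -116123/648 kN·m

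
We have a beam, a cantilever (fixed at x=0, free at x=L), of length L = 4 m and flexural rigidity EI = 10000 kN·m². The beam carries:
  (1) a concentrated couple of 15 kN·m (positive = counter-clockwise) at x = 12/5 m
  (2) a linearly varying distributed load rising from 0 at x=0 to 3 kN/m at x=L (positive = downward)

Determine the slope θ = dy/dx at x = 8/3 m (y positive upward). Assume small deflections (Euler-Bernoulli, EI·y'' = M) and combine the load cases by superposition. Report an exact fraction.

Load 1 — applied couple M₀=15 kN·m at a=12/5 m (b=L-a=8/5):
  θ_1 = M₀a/EI  [x>a] = 15·(12/5)/10000 = 9/2500 rad
Load 2 — triangular load w₀=3 kN/m (0→w₀ over full span):
  θ_2 = (w₀Lx²/4-w₀L²x/3-w₀x⁴/(24L))/EI = (3·4·(8/3)²/4-3·4²·(8/3)/3-3·(8/3)⁴/(24·4))/10000 = -116/50625 rad
Superposition: θ = Σ θ_i = 53/40500 rad ≈ 0.001309 rad

θ(8/3) = 53/40500 rad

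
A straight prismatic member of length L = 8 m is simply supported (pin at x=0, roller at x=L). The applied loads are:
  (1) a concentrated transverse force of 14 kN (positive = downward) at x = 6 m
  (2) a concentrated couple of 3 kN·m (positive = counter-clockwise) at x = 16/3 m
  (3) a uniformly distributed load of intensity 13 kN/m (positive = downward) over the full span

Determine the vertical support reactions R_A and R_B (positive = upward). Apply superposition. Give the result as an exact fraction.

R_A = 447/8 kN, R_B = 497/8 kN

Load 1 — point force P=14 kN at a=6 m (b=L-a=2):
  R_A = Pb/L = 14·2/8 = 7/2 kN
  R_B = Pa/L = 14·6/8 = 21/2 kN
Load 2 — applied couple M₀=3 kN·m at a=16/3 m (b=L-a=8/3):
  R_A = M₀/L = 3/8 kN
  R_B = -M₀/L = -3/8 kN
Load 3 — uniform load w=13 kN/m over full span:
  R_A = wL/2 = 13·8/2 = 52 kN
  R_B = wL/2 = 13·8/2 = 52 kN
Superposition: R_A = 447/8 kN, R_B = 497/8 kN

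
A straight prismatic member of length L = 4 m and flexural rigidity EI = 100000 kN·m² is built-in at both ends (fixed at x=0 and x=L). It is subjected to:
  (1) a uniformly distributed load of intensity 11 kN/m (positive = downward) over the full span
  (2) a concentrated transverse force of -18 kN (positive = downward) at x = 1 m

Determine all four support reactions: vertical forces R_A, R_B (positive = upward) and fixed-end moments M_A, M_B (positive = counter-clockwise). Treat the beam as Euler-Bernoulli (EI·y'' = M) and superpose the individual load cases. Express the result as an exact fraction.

R_A = 109/16 kN, M_A = 109/24 kN·m, R_B = 307/16 kN, M_B = -271/24 kN·m

Load 1 — uniform load w=11 kN/m over full span:
  R_A = wL/2 = 11·4/2 = 22 kN
  M_A = wL²/12 = 11·4²/12 = 44/3 kN·m
  R_B = wL/2 = 11·4/2 = 22 kN
  M_B = -wL²/12 = -11·4²/12 = -44/3 kN·m
Load 2 — point force P=-18 kN at a=1 m (b=L-a=3):
  R_A = Pb²(3a+b)/L³ = (-18)·3²·(3·1+3)/4³ = -243/16 kN
  M_A = Pab²/L² = (-18)·1·3²/4² = -81/8 kN·m
  R_B = Pa²(a+3b)/L³ = (-18)·1²·(1+3·3)/4³ = -45/16 kN
  M_B = -Pa²b/L² = -(-18)·1²·3/4² = 27/8 kN·m
Superposition: R_A = 109/16 kN, M_A = 109/24 kN·m, R_B = 307/16 kN, M_B = -271/24 kN·m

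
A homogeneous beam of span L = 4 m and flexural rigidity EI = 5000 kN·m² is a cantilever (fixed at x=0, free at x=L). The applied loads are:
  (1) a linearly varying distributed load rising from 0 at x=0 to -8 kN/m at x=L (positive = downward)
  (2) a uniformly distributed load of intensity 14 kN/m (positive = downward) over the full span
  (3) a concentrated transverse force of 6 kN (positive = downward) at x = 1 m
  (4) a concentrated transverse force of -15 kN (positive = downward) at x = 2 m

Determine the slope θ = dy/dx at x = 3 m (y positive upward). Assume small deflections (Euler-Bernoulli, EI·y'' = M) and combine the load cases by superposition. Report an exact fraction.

θ(3) = -229/20000 rad

Load 1 — triangular load w₀=-8 kN/m (0→w₀ over full span):
  θ_1 = (w₀Lx²/4-w₀L²x/3-w₀x⁴/(24L))/EI = ((-8)·4·3²/4-(-8)·4²·3/3-(-8)·3⁴/(24·4))/5000 = 251/20000 rad
Load 2 — uniform load w=14 kN/m over full span:
  θ_2 = -wx(x²-3Lx+3L²)/(6EI) = -14·3·(3²-3·4·3+3·4²)/(6·5000) = -147/5000 rad
Load 3 — point force P=6 kN at a=1 m (b=L-a=3):
  θ_3 = -Pa²/(2EI)  [x>a] = -6·1²/(2·5000) = -3/5000 rad
Load 4 — point force P=-15 kN at a=2 m (b=L-a=2):
  θ_4 = -Pa²/(2EI)  [x>a] = -(-15)·2²/(2·5000) = 3/500 rad
Superposition: θ = Σ θ_i = -229/20000 rad ≈ -0.011450 rad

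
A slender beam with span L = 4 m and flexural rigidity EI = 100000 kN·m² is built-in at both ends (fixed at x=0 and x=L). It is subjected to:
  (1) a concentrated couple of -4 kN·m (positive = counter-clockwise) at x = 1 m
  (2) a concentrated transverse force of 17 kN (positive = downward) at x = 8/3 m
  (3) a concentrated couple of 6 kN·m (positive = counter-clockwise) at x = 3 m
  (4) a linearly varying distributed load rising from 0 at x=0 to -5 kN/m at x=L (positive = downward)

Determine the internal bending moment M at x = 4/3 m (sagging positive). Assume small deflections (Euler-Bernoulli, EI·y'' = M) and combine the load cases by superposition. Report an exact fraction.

Load 1 — applied couple M₀=-4 kN·m at a=1 m (b=L-a=3):
  M_1 = R_Ax - M_A - M₀  [x>a] with R_A=-9/8, M_A=3/4 = (-9/8)·(4/3) - (3/4) - (-4) = 7/4 kN·m
Load 2 — point force P=17 kN at a=8/3 m (b=L-a=4/3):
  M_2 = Pb²(3a+b)x/L³ - Pab²/L²  [x≤a] = 17·(4/3)²·(3·(8/3)+(4/3))·(4/3)/4³ - 17·(8/3)·(4/3)²/4² = 68/81 kN·m
Load 3 — applied couple M₀=6 kN·m at a=3 m (b=L-a=1):
  M_3 = R_Ax - M_A  [x≤a] with R_A=27/16, M_A=15/8 = (27/16)·(4/3) - (15/8) = 3/8 kN·m
Load 4 — triangular load w₀=-5 kN/m (0→w₀ over full span):
  M_4 = 3w₀Lx/20 - w₀L²/30 - w₀x³/(6L) = 3·(-5)·4·(4/3)/20 - (-5)·4²/30 - (-5)·(4/3)³/(6·4) = -68/81 kN·m
Superposition: M = Σ M_i = 17/8 kN·m ≈ 2.125000 kN·m

M(4/3) = 17/8 kN·m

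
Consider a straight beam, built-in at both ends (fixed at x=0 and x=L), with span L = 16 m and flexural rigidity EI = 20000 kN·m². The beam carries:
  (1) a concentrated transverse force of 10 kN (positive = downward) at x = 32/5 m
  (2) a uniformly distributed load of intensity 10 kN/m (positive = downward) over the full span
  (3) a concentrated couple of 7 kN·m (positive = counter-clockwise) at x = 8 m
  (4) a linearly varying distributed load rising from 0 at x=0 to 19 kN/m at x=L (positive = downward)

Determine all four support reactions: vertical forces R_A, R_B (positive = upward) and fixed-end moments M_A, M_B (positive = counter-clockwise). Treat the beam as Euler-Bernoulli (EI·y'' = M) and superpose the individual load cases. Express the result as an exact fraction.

Load 1 — point force P=10 kN at a=32/5 m (b=L-a=48/5):
  R_A = Pb²(3a+b)/L³ = 10·(48/5)²·(3·(32/5)+(48/5))/16³ = 162/25 kN
  M_A = Pab²/L² = 10·(32/5)·(48/5)²/16² = 576/25 kN·m
  R_B = Pa²(a+3b)/L³ = 10·(32/5)²·((32/5)+3·(48/5))/16³ = 88/25 kN
  M_B = -Pa²b/L² = -10·(32/5)²·(48/5)/16² = -384/25 kN·m
Load 2 — uniform load w=10 kN/m over full span:
  R_A = wL/2 = 10·16/2 = 80 kN
  M_A = wL²/12 = 10·16²/12 = 640/3 kN·m
  R_B = wL/2 = 10·16/2 = 80 kN
  M_B = -wL²/12 = -10·16²/12 = -640/3 kN·m
Load 3 — applied couple M₀=7 kN·m at a=8 m (b=L-a=8):
  R_A = 6M₀ab/L³ = 6·7·8·8/16³ = 21/32 kN
  M_A = M₀b(2a-b)/L² = 7·8·(2·8-8)/16² = 7/4 kN·m
  R_B = -6M₀ab/L³ = -6·7·8·8/16³ = -21/32 kN
  M_B = M₀a(2b-a)/L² = 7·8·(2·8-8)/16² = 7/4 kN·m
Load 4 — triangular load w₀=19 kN/m (0→w₀ over full span):
  R_A = 3w₀L/20 = 3·19·16/20 = 228/5 kN
  M_A = w₀L²/30 = 19·16²/30 = 2432/15 kN·m
  R_B = 7w₀L/20 = 7·19·16/20 = 532/5 kN
  M_B = -w₀L²/20 = -19·16²/20 = -1216/5 kN·m
Superposition: R_A = 106189/800 kN, M_A = 120077/300 kN·m, R_B = 151411/800 kN, M_B = -141043/300 kN·m

R_A = 106189/800 kN, M_A = 120077/300 kN·m, R_B = 151411/800 kN, M_B = -141043/300 kN·m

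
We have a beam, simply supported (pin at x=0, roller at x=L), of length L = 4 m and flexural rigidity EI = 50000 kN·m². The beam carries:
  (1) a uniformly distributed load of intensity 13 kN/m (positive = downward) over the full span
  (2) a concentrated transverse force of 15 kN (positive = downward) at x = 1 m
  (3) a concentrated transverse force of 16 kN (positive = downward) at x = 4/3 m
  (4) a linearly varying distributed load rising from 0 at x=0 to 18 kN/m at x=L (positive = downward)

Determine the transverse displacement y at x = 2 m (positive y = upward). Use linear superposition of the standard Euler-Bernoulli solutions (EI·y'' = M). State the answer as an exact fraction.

Load 1 — uniform load w=13 kN/m over full span:
  y_1 = -wx(L³-2Lx²+x³)/(24EI) = -13·2·(4³-2·4·2²+2³)/(24·50000) = -13/15000 m
Load 2 — point force P=15 kN at a=1 m (b=L-a=3):
  y_2 = -Pa(L-x)(2Lx-a²-x²)/(6LEI)  [x>a] = -15·1·(4-2)·(2·4·2-1²-2²)/(6·4·50000) = -11/40000 m
Load 3 — point force P=16 kN at a=4/3 m (b=L-a=8/3):
  y_3 = -Pa(L-x)(2Lx-a²-x²)/(6LEI)  [x>a] = -16·(4/3)·(4-2)·(2·4·2-(4/3)²-2²)/(6·4·50000) = -92/253125 m
Load 4 — triangular load w₀=18 kN/m (0→w₀ over full span):
  y_4 = -w₀x(7L⁴-10L²x²+3x⁴)/(360LEI) = -18·2·(7·4⁴-10·4²·2²+3·2⁴)/(360·4·50000) = -3/5000 m
Superposition: y = Σ y_i = -34103/16200000 m ≈ -0.002105 m

y(2) = -34103/16200000 m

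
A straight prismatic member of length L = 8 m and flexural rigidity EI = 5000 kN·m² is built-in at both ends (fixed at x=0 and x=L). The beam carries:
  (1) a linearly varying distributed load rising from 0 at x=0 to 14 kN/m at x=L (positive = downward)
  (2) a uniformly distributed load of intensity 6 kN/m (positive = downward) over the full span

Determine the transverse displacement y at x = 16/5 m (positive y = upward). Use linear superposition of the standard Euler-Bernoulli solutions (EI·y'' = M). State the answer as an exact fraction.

y(16/5) = -244224/9765625 m

Load 1 — triangular load w₀=14 kN/m (0→w₀ over full span):
  y_1 = -w₀x²(L-x)²(x+2L)/(120LEI) = -14·(16/5)²·(8-(16/5))²·((16/5)+2·8)/(120·8·5000) = -129024/9765625 m
Load 2 — uniform load w=6 kN/m over full span:
  y_2 = -wx²(L-x)²/(24EI) = -6·(16/5)²·(8-(16/5))²/(24·5000) = -4608/390625 m
Superposition: y = Σ y_i = -244224/9765625 m ≈ -0.025009 m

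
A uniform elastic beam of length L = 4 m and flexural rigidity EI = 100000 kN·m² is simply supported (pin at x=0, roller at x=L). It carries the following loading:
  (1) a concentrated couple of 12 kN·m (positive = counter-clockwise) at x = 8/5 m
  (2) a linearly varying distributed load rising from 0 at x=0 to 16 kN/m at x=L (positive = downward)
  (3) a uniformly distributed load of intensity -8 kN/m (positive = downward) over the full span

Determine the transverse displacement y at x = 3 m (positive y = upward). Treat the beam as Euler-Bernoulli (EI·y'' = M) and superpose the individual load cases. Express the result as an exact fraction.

Load 1 — applied couple M₀=12 kN·m at a=8/5 m (b=L-a=12/5):
  y_1 = (M₀x³/(6L)-M₀(x-a)²/2+C₁x)/EI  [x>a] with C₁=M₀(3b²-L²)/(6L)=16/25 = (12·3³/(6·4)-12·(3-(8/5))²/2+(16/25)·3)/100000 = 183/5000000 m
Load 2 — triangular load w₀=16 kN/m (0→w₀ over full span):
  y_2 = -w₀x(7L⁴-10L²x²+3x⁴)/(360LEI) = -16·3·(7·4⁴-10·4²·3²+3·3⁴)/(360·4·100000) = -119/600000 m
Load 3 — uniform load w=-8 kN/m over full span:
  y_3 = -wx(L³-2Lx²+x³)/(24EI) = -(-8)·3·(4³-2·4·3²+3³)/(24·100000) = 19/100000 m
Superposition: y = Σ y_i = 53/1875000 m ≈ 0.000028 m

y(3) = 53/1875000 m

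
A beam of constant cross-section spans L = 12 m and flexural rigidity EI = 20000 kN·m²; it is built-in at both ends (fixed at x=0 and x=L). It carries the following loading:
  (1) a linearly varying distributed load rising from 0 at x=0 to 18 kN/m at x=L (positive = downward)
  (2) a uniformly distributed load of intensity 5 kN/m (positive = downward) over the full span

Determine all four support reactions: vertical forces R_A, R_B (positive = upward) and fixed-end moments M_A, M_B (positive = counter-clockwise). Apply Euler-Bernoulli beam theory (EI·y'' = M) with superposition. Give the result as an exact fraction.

Load 1 — triangular load w₀=18 kN/m (0→w₀ over full span):
  R_A = 3w₀L/20 = 3·18·12/20 = 162/5 kN
  M_A = w₀L²/30 = 18·12²/30 = 432/5 kN·m
  R_B = 7w₀L/20 = 7·18·12/20 = 378/5 kN
  M_B = -w₀L²/20 = -18·12²/20 = -648/5 kN·m
Load 2 — uniform load w=5 kN/m over full span:
  R_A = wL/2 = 5·12/2 = 30 kN
  M_A = wL²/12 = 5·12²/12 = 60 kN·m
  R_B = wL/2 = 5·12/2 = 30 kN
  M_B = -wL²/12 = -5·12²/12 = -60 kN·m
Superposition: R_A = 312/5 kN, M_A = 732/5 kN·m, R_B = 528/5 kN, M_B = -948/5 kN·m

R_A = 312/5 kN, M_A = 732/5 kN·m, R_B = 528/5 kN, M_B = -948/5 kN·m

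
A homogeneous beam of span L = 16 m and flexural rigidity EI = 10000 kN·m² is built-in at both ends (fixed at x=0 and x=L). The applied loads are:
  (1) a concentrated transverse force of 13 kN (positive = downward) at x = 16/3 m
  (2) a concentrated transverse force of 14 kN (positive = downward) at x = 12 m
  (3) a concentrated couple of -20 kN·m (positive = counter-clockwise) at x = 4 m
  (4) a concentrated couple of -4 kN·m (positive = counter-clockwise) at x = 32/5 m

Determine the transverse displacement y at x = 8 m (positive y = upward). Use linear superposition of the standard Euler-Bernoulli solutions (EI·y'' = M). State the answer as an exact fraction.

y(8) = -56321/1265625 m

Load 1 — point force P=13 kN at a=16/3 m (b=L-a=32/3):
  y_1 = -Pa²(L-x)²(3bL-(3b+a)(L-x))/(6L³EI)  [x>a] = -13·(16/3)²·(16-8)²·(3·(32/3)·16-(3·(32/3)+(16/3))·(16-8))/(6·16³·10000) = -208/10125 m
Load 2 — point force P=14 kN at a=12 m (b=L-a=4):
  y_2 = -Pb²x²(3aL-(3a+b)x)/(6L³EI)  [x≤a] = -14·4²·8²·(3·12·16-(3·12+4)·8)/(6·16³·10000) = -28/1875 m
Load 3 — applied couple M₀=-20 kN·m at a=4 m (b=L-a=12):
  y_3 = (R_Ax³/6 - M_Ax²/2 - M₀(x-a)²/2)/EI  [x>a] with R_A=-45/32, M_A=15/4 = ((-45/32)·8³/6 - (15/4)·8²/2 - (-20)·(8-4)²/2)/10000 = -1/125 m
Load 4 — applied couple M₀=-4 kN·m at a=32/5 m (b=L-a=48/5):
  y_4 = (R_Ax³/6 - M_Ax²/2 - M₀(x-a)²/2)/EI  [x>a] with R_A=-9/25, M_A=-12/25 = ((-9/25)·8³/6 - (-12/25)·8²/2 - (-4)·(8-(32/5))²/2)/10000 = -16/15625 m
Superposition: y = Σ y_i = -56321/1265625 m ≈ -0.044501 m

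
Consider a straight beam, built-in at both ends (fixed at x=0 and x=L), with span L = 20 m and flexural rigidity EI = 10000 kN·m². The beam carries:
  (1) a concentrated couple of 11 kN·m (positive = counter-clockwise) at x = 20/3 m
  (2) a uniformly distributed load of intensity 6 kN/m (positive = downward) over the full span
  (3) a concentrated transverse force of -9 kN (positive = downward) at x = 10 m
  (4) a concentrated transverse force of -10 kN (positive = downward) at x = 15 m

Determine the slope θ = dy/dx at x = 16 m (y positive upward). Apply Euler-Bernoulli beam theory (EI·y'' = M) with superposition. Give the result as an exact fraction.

Load 1 — applied couple M₀=11 kN·m at a=20/3 m (b=L-a=40/3):
  θ_1 = (R_Ax²/2 - M_Ax - M₀(x-a))/EI  [x>a] with R_A=11/15, M_A=0 = ((11/15)·16²/2 - 0·16 - 11·(16-(20/3)))/10000 = -11/12500 rad
Load 2 — uniform load w=6 kN/m over full span:
  θ_2 = -wx(L-x)(L-2x)/(12EI) = -6·16·(20-16)·(20-2·16)/(12·10000) = 24/625 rad
Load 3 — point force P=-9 kN at a=10 m (b=L-a=10):
  θ_3 = Pa²(L-x)(2bL-(3b+a)(L-x))/(2L³EI)  [x>a] = (-9)·10²·(20-16)·(2·10·20-(3·10+10)·(20-16))/(2·20³·10000) = -27/5000 rad
Load 4 — point force P=-10 kN at a=15 m (b=L-a=5):
  θ_4 = Pa²(L-x)(2bL-(3b+a)(L-x))/(2L³EI)  [x>a] = (-10)·15²·(20-16)·(2·5·20-(3·5+15)·(20-16))/(2·20³·10000) = -9/2000 rad
Superposition: θ = Σ θ_i = 1381/50000 rad ≈ 0.027620 rad

θ(16) = 1381/50000 rad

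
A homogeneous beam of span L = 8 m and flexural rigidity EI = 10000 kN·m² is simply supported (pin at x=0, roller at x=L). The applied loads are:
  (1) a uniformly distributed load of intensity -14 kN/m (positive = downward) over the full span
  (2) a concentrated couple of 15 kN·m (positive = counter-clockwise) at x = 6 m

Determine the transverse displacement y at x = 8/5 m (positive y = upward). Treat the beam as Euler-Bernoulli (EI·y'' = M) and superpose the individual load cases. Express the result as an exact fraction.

y(8/5) = 392569/9375000 m

Load 1 — uniform load w=-14 kN/m over full span:
  y_1 = -wx(L³-2Lx²+x³)/(24EI) = -(-14)·(8/5)·(8³-2·8·(8/5)²+(8/5)³)/(24·10000) = 51968/1171875 m
Load 2 — applied couple M₀=15 kN·m at a=6 m (b=L-a=2):
  y_2 = (M₀x³/(6L)+C₁x)/EI  [x≤a] with C₁=M₀(3b²-L²)/(6L)=-65/4 = (15·(8/5)³/(6·8)+(-65/4)·(8/5))/10000 = -309/125000 m
Superposition: y = Σ y_i = 392569/9375000 m ≈ 0.041874 m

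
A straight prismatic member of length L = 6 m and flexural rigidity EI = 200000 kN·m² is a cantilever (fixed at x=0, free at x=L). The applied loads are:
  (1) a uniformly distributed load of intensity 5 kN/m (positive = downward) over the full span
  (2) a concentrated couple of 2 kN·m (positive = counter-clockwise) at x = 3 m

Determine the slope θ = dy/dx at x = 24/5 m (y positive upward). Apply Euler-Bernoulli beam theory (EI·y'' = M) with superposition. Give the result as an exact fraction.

θ(24/5) = -2157/2500000 rad

Load 1 — uniform load w=5 kN/m over full span:
  θ_1 = -wx(x²-3Lx+3L²)/(6EI) = -5·(24/5)·((24/5)²-3·6·(24/5)+3·6²)/(6·200000) = -279/312500 rad
Load 2 — applied couple M₀=2 kN·m at a=3 m (b=L-a=3):
  θ_2 = M₀a/EI  [x>a] = 2·3/200000 = 3/100000 rad
Superposition: θ = Σ θ_i = -2157/2500000 rad ≈ -0.000863 rad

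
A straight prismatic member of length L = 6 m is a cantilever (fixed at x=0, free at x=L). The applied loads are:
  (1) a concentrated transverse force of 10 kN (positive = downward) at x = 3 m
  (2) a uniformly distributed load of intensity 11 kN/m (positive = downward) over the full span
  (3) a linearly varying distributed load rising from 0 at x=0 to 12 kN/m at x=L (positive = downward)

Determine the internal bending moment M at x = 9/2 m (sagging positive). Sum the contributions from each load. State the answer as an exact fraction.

M(9/2) = -99/4 kN·m

Load 1 — point force P=10 kN at a=3 m (b=L-a=3):
  M_1 = 0  [x>a] = 0 kN·m
Load 2 — uniform load w=11 kN/m over full span:
  M_2 = -w(L-x)²/2 = -11·(6-(9/2))²/2 = -99/8 kN·m
Load 3 — triangular load w₀=12 kN/m (0→w₀ over full span):
  M_3 = w₀Lx/2 - w₀L²/3 - w₀x³/(6L) = 12·6·(9/2)/2 - 12·6²/3 - 12·(9/2)³/(6·6) = -99/8 kN·m
Superposition: M = Σ M_i = -99/4 kN·m ≈ -24.750000 kN·m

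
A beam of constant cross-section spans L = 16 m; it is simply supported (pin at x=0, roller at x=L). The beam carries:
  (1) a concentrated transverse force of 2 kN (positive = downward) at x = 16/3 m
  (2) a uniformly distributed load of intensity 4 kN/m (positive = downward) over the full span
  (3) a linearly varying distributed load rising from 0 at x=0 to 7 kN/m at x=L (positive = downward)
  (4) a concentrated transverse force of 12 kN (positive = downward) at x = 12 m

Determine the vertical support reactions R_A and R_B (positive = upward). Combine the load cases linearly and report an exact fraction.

Load 1 — point force P=2 kN at a=16/3 m (b=L-a=32/3):
  R_A = Pb/L = 2·(32/3)/16 = 4/3 kN
  R_B = Pa/L = 2·(16/3)/16 = 2/3 kN
Load 2 — uniform load w=4 kN/m over full span:
  R_A = wL/2 = 4·16/2 = 32 kN
  R_B = wL/2 = 4·16/2 = 32 kN
Load 3 — triangular load w₀=7 kN/m (0→w₀ over full span):
  R_A = w₀L/6 = 7·16/6 = 56/3 kN
  R_B = w₀L/3 = 7·16/3 = 112/3 kN
Load 4 — point force P=12 kN at a=12 m (b=L-a=4):
  R_A = Pb/L = 12·4/16 = 3 kN
  R_B = Pa/L = 12·12/16 = 9 kN
Superposition: R_A = 55 kN, R_B = 79 kN

R_A = 55 kN, R_B = 79 kN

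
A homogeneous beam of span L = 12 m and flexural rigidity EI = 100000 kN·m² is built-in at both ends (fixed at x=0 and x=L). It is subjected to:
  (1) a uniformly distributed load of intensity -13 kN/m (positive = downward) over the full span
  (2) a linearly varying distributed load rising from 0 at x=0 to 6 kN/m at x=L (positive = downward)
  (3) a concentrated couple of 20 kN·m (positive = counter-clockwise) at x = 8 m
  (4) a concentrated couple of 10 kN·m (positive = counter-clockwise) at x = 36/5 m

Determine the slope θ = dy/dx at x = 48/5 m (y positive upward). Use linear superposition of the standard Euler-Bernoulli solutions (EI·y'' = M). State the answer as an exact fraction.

θ(48/5) = -10039/7812500 rad

Load 1 — uniform load w=-13 kN/m over full span:
  θ_1 = -wx(L-x)(L-2x)/(12EI) = -(-13)·(48/5)·(12-(48/5))·(12-2·(48/5))/(12·100000) = -702/390625 rad
Load 2 — triangular load w₀=6 kN/m (0→w₀ over full span):
  θ_2 = -w₀(2x(L-x)(L-2x)(x+2L)+x²(L-x)²)/(120LEI) = -6·(2·(48/5)·(12-(48/5))·(12-2·(48/5))·((48/5)+2·12)+(48/5)²·(12-(48/5))²)/(120·12·100000) = 864/1953125 rad
Load 3 — applied couple M₀=20 kN·m at a=8 m (b=L-a=4):
  θ_3 = (R_Ax²/2 - M_Ax - M₀(x-a))/EI  [x>a] with R_A=20/9, M_A=20/3 = ((20/9)·(48/5)²/2 - (20/3)·(48/5) - 20·((48/5)-8))/100000 = 1/15625 rad
Load 4 — applied couple M₀=10 kN·m at a=36/5 m (b=L-a=24/5):
  θ_4 = (R_Ax²/2 - M_Ax - M₀(x-a))/EI  [x>a] with R_A=6/5, M_A=16/5 = ((6/5)·(48/5)²/2 - (16/5)·(48/5) - 10·((48/5)-(36/5)))/100000 = 9/1562500 rad
Superposition: θ = Σ θ_i = -10039/7812500 rad ≈ -0.001285 rad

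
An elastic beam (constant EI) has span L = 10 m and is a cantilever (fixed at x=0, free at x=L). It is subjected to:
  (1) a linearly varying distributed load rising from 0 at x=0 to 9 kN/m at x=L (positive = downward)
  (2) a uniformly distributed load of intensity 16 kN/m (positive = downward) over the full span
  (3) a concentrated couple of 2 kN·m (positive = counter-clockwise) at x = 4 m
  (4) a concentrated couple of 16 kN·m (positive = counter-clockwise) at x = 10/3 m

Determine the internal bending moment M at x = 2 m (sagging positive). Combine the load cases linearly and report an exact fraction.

M(2) = -3526/5 kN·m

Load 1 — triangular load w₀=9 kN/m (0→w₀ over full span):
  M_1 = w₀Lx/2 - w₀L²/3 - w₀x³/(6L) = 9·10·2/2 - 9·10²/3 - 9·2³/(6·10) = -1056/5 kN·m
Load 2 — uniform load w=16 kN/m over full span:
  M_2 = -w(L-x)²/2 = -16·(10-2)²/2 = -512 kN·m
Load 3 — applied couple M₀=2 kN·m at a=4 m (b=L-a=6):
  M_3 = M₀  [x≤a] = 2 = 2 kN·m
Load 4 — applied couple M₀=16 kN·m at a=10/3 m (b=L-a=20/3):
  M_4 = M₀  [x≤a] = 16 = 16 kN·m
Superposition: M = Σ M_i = -3526/5 kN·m ≈ -705.200000 kN·m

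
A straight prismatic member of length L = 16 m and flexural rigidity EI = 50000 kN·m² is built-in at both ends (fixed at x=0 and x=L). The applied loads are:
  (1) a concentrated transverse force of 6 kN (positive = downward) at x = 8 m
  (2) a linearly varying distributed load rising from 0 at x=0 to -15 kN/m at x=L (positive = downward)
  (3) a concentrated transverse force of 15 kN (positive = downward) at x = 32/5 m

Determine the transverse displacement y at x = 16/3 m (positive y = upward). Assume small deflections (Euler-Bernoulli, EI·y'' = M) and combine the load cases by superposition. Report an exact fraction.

Load 1 — point force P=6 kN at a=8 m (b=L-a=8):
  y_1 = -Pb²x²(3aL-(3a+b)x)/(6L³EI)  [x≤a] = -6·8²·(16/3)²·(3·8·16-(3·8+8)·(16/3))/(6·16³·50000) = -32/16875 m
Load 2 — triangular load w₀=-15 kN/m (0→w₀ over full span):
  y_2 = -w₀x²(L-x)²(x+2L)/(120LEI) = -(-15)·(16/3)²·(16-(16/3))²·((16/3)+2·16)/(120·16·50000) = 14336/759375 m
Load 3 — point force P=15 kN at a=32/5 m (b=L-a=48/5):
  y_3 = -Pb²x²(3aL-(3a+b)x)/(6L³EI)  [x≤a] = -15·(48/5)²·(16/3)²·(3·(32/5)·16-(3·(32/5)+(48/5))·(16/3))/(6·16³·50000) = -384/78125 m
Superposition: y = Σ y_i = 229088/18984375 m ≈ 0.012067 m

y(16/3) = 229088/18984375 m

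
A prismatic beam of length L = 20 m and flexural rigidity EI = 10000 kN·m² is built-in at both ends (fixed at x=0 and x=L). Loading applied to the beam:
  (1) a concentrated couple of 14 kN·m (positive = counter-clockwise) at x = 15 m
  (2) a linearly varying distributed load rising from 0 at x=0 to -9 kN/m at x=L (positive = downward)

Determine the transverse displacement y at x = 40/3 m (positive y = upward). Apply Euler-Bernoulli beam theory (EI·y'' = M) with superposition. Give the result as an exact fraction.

y(40/3) = 1217/8100 m

Load 1 — applied couple M₀=14 kN·m at a=15 m (b=L-a=5):
  y_1 = (R_Ax³/6 - M_Ax²/2)/EI  [x≤a] with R_A=63/80, M_A=35/8 = ((63/80)·(40/3)³/6 - (35/8)·(40/3)²/2)/10000 = -7/900 m
Load 2 — triangular load w₀=-9 kN/m (0→w₀ over full span):
  y_2 = -w₀x²(L-x)²(x+2L)/(120LEI) = -(-9)·(40/3)²·(20-(40/3))²·((40/3)+2·20)/(120·20·10000) = 64/405 m
Superposition: y = Σ y_i = 1217/8100 m ≈ 0.150247 m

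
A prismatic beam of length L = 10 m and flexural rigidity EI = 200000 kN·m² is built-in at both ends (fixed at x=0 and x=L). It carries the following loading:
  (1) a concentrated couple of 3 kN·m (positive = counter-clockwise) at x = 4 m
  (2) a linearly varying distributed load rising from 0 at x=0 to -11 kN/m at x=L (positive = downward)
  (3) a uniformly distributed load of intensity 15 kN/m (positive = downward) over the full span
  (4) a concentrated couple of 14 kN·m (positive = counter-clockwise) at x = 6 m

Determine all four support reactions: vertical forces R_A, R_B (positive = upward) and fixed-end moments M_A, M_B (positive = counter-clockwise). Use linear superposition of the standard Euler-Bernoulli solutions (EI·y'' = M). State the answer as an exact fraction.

Load 1 — applied couple M₀=3 kN·m at a=4 m (b=L-a=6):
  R_A = 6M₀ab/L³ = 6·3·4·6/10³ = 54/125 kN
  M_A = M₀b(2a-b)/L² = 3·6·(2·4-6)/10² = 9/25 kN·m
  R_B = -6M₀ab/L³ = -6·3·4·6/10³ = -54/125 kN
  M_B = M₀a(2b-a)/L² = 3·4·(2·6-4)/10² = 24/25 kN·m
Load 2 — triangular load w₀=-11 kN/m (0→w₀ over full span):
  R_A = 3w₀L/20 = 3·(-11)·10/20 = -33/2 kN
  M_A = w₀L²/30 = (-11)·10²/30 = -110/3 kN·m
  R_B = 7w₀L/20 = 7·(-11)·10/20 = -77/2 kN
  M_B = -w₀L²/20 = -(-11)·10²/20 = 55 kN·m
Load 3 — uniform load w=15 kN/m over full span:
  R_A = wL/2 = 15·10/2 = 75 kN
  M_A = wL²/12 = 15·10²/12 = 125 kN·m
  R_B = wL/2 = 15·10/2 = 75 kN
  M_B = -wL²/12 = -15·10²/12 = -125 kN·m
Load 4 — applied couple M₀=14 kN·m at a=6 m (b=L-a=4):
  R_A = 6M₀ab/L³ = 6·14·6·4/10³ = 252/125 kN
  M_A = M₀b(2a-b)/L² = 14·4·(2·6-4)/10² = 112/25 kN·m
  R_B = -6M₀ab/L³ = -6·14·6·4/10³ = -252/125 kN
  M_B = M₀a(2b-a)/L² = 14·6·(2·4-6)/10² = 42/25 kN·m
Superposition: R_A = 15237/250 kN, M_A = 6988/75 kN·m, R_B = 8513/250 kN, M_B = -1684/25 kN·m

R_A = 15237/250 kN, M_A = 6988/75 kN·m, R_B = 8513/250 kN, M_B = -1684/25 kN·m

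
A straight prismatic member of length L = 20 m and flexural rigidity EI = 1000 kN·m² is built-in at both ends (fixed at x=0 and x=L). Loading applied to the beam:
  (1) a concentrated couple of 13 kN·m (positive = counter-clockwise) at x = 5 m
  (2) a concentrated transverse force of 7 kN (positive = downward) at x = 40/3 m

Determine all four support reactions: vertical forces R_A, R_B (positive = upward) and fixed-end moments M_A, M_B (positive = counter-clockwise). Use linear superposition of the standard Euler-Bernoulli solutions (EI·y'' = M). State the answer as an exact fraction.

Load 1 — applied couple M₀=13 kN·m at a=5 m (b=L-a=15):
  R_A = 6M₀ab/L³ = 6·13·5·15/20³ = 117/160 kN
  M_A = M₀b(2a-b)/L² = 13·15·(2·5-15)/20² = -39/16 kN·m
  R_B = -6M₀ab/L³ = -6·13·5·15/20³ = -117/160 kN
  M_B = M₀a(2b-a)/L² = 13·5·(2·15-5)/20² = 65/16 kN·m
Load 2 — point force P=7 kN at a=40/3 m (b=L-a=20/3):
  R_A = Pb²(3a+b)/L³ = 7·(20/3)²·(3·(40/3)+(20/3))/20³ = 49/27 kN
  M_A = Pab²/L² = 7·(40/3)·(20/3)²/20² = 280/27 kN·m
  R_B = Pa²(a+3b)/L³ = 7·(40/3)²·((40/3)+3·(20/3))/20³ = 140/27 kN
  M_B = -Pa²b/L² = -7·(40/3)²·(20/3)/20² = -560/27 kN·m
Superposition: R_A = 10999/4320 kN, M_A = 3427/432 kN·m, R_B = 19241/4320 kN, M_B = -7205/432 kN·m

R_A = 10999/4320 kN, M_A = 3427/432 kN·m, R_B = 19241/4320 kN, M_B = -7205/432 kN·m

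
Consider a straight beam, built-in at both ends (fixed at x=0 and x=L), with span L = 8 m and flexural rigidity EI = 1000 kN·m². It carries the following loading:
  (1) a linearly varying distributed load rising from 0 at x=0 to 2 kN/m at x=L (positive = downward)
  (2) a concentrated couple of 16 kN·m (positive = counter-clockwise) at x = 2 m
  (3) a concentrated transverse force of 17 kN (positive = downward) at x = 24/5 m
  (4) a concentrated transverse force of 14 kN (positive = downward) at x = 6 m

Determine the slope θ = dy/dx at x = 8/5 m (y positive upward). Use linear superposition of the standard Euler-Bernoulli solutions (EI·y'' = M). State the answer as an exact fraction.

θ(8/5) = -35093/2343750 rad

Load 1 — triangular load w₀=2 kN/m (0→w₀ over full span):
  θ_1 = -w₀(2x(L-x)(L-2x)(x+2L)+x²(L-x)²)/(120LEI) = -2·(2·(8/5)·(8-(8/5))·(8-2·(8/5))·((8/5)+2·8)+(8/5)²·(8-(8/5))²)/(120·8·1000) = -896/234375 rad
Load 2 — applied couple M₀=16 kN·m at a=2 m (b=L-a=6):
  θ_2 = (R_Ax²/2 - M_Ax)/EI  [x≤a] with R_A=9/4, M_A=-3 = ((9/4)·(8/5)²/2 - (-3)·(8/5))/1000 = 24/3125 rad
Load 3 — point force P=17 kN at a=24/5 m (b=L-a=16/5):
  θ_3 = -Pb²x(2aL-(3a+b)x)/(2L³EI)  [x≤a] = -17·(16/5)²·(8/5)·(2·(24/5)·8-(3·(24/5)+(16/5))·(8/5))/(2·8³·1000) = -5168/390625 rad
Load 4 — point force P=14 kN at a=6 m (b=L-a=2):
  θ_4 = -Pb²x(2aL-(3a+b)x)/(2L³EI)  [x≤a] = -14·2²·(8/5)·(2·6·8-(3·6+2)·(8/5))/(2·8³·1000) = -7/1250 rad
Superposition: θ = Σ θ_i = -35093/2343750 rad ≈ -0.014973 rad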